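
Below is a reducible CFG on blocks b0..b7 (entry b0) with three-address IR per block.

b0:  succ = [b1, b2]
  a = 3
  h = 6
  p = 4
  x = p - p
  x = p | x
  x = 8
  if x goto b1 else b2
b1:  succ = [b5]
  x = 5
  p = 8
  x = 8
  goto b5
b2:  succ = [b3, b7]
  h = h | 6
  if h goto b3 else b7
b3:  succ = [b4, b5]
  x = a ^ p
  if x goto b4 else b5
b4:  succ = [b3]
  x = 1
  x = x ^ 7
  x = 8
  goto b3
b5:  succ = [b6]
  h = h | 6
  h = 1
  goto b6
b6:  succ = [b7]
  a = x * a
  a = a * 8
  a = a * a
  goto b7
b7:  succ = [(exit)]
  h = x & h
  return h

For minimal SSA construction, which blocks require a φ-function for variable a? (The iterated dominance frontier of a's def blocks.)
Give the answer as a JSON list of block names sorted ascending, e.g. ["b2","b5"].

Answer: ["b7"]

Analysis:
idom tree: b1←b0 b2←b0 b3←b2 b4←b3 b5←b0 b6←b5 b7←b0
Join-block Dom:
  b3: preds {b2,b4}: {b0,b2} ∩ {b0,b2,b3,b4} = {b0,b2}; idom=b2
  b5: preds {b1,b3}: {b0,b1} ∩ {b0,b2,b3} = {b0}; idom=b0
  b7: preds {b2,b6}: {b0,b2} ∩ {b0,b5,b6} = {b0}; idom=b0

Frontier:
  join b3 pred b2: · stop@b2
  join b3 pred b4: b4→b3 stop@b2
  join b5 pred b1: b1 stop@b0
  join b5 pred b3: b3→b2 stop@b0
  join b7 pred b2: b2 stop@b0
  join b7 pred b6: b6→b5 stop@b0
  b0: DF=∅
  b1: DF={b5}
  b2: DF={b5,b7}
  b3: DF={b3,b5}
  b4: DF={b3}
  b5: DF={b7}
  b6: DF={b7}
  b7: DF=∅

φ for a: defs {b0,b6}
  DF⁺ = {b7}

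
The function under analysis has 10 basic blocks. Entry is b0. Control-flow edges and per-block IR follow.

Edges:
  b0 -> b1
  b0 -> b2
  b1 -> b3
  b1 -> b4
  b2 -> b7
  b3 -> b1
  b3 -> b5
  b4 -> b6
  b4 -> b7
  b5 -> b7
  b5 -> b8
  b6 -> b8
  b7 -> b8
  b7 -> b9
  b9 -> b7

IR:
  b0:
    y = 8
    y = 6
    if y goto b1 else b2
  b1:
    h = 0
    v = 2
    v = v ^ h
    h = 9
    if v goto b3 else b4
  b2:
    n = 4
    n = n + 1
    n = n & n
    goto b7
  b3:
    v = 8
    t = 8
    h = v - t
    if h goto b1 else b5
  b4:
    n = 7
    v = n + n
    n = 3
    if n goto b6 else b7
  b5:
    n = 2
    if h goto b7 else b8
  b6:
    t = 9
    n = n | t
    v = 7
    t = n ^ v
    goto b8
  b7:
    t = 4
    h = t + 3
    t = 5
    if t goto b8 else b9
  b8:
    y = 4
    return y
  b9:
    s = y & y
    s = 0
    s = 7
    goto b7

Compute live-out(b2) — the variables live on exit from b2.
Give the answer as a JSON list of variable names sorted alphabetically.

Answer: ["y"]

Derivation:
Block summaries:
  b0 def {y} use ∅
  b1 def {h,v} use ∅
  b2 def {n} use ∅
  b3 def {h,t,v} use ∅
  b4 def {n,v} use ∅
  b5 def {n} use {h}
  b6 def {n,t,v} use {n}
  b7 def {h,t} use ∅
  b8 def {y} use ∅
  b9 def {s} use {y}

Liveness:
  b0 li=∅ lo={y}
  b1 li={y} lo={y}
  b2 li={y} lo={y}
  b3 li={y} lo={h,y}
  b4 li={y} lo={n,y}
  b5 li={h,y} lo={y}
  b6 li={n} lo=∅
  b7 li={y} lo={y}
  b8 li=∅ lo=∅
  b9 li={y} lo={y}

live-out(b2) = ["y"]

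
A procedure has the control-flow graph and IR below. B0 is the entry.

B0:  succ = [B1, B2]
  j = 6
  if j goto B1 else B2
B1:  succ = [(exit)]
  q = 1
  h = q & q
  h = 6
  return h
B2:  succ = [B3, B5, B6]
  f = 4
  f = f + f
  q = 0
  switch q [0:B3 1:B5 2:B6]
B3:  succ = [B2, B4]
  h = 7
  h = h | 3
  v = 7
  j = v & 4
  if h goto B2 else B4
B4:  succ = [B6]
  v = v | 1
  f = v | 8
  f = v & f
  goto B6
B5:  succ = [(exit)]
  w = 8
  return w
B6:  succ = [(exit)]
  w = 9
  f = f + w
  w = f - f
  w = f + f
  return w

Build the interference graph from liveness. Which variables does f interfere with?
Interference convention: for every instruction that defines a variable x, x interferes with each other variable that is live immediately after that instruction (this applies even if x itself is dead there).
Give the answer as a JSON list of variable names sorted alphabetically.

Per-block:
  B0 def {j} use ∅
  B1 def {h,q} use ∅
  B2 def {f,q} use ∅
  B3 def {h,j,v} use ∅
  B4 def {f,v} use {v}
  B5 def {w} use ∅
  B6 def {f,w} use {f}

Liveness:
  live B0: ∅→∅
  live B1: ∅→∅
  live B2: ∅→{f}
  live B3: ∅→{v}
  live B4: {v}→{f}
  live B5: ∅→∅
  live B6: {f}→∅

Interference:
  f — {q,v,w}
  h — {j,v}
  j — {h,v}
  q — {f}
  v — {f,h,j}
  w — {f}

N(f) = ["q", "v", "w"]

Answer: ["q", "v", "w"]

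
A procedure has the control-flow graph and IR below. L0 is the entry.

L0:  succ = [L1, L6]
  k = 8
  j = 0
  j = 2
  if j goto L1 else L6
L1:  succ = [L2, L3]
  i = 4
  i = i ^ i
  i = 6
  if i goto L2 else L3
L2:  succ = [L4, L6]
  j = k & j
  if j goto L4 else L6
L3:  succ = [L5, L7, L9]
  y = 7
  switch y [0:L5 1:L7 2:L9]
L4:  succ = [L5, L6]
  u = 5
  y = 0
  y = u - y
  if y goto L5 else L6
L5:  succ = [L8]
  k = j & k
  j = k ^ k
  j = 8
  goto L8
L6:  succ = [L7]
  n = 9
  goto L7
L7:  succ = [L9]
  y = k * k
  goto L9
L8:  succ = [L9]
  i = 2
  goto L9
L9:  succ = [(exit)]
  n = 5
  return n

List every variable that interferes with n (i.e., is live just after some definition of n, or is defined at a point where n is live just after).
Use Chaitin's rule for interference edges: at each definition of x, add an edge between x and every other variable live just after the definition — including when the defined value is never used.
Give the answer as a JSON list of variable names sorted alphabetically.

def/use:
  L0 def {j,k} use ∅
  L1 def {i} use ∅
  L2 def {j} use {j,k}
  L3 def {y} use ∅
  L4 def {u,y} use ∅
  L5 def {j,k} use {j,k}
  L6 def {n} use ∅
  L7 def {y} use {k}
  L8 def {i} use ∅
  L9 def {n} use ∅

Live sets:
  L0 li=∅ lo={j,k}
  L1 li={j,k} lo={j,k}
  L2 li={j,k} lo={j,k}
  L3 li={j,k} lo={j,k}
  L4 li={j,k} lo={j,k}
  L5 li={j,k} lo=∅
  L6 li={k} lo={k}
  L7 li={k} lo=∅
  L8 li=∅ lo=∅
  L9 li=∅ lo=∅

Conflict graph:
  i — {j,k}
  j — {i,k,u,y}
  k — {i,j,n,u,y}
  n — {k}
  u — {j,k,y}
  y — {j,k,u}

N(n) = ["k"]

Answer: ["k"]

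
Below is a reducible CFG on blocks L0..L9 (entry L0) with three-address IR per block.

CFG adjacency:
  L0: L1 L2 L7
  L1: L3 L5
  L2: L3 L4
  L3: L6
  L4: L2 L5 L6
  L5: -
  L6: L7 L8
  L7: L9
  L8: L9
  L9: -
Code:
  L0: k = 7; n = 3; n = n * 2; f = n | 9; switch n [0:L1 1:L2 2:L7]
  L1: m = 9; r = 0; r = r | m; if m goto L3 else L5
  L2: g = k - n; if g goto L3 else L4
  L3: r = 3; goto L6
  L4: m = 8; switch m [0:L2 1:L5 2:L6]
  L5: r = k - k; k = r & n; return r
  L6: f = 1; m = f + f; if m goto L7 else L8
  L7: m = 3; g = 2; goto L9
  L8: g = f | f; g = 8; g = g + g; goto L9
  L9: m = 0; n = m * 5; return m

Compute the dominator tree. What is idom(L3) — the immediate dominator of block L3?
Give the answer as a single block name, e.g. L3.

idom tree: L1←L0 L2←L0 L3←L0 L4←L2 L5←L0 L6←L0 L7←L0 L8←L6 L9←L0
Join-block Dom:
  L2: preds {L0,L4}: {L0} ∩ {L0,L2,L4} = {L0}; idom=L0
  L3: preds {L1,L2}: {L0,L1} ∩ {L0,L2} = {L0}; idom=L0
  L5: preds {L1,L4}: {L0,L1} ∩ {L0,L2,L4} = {L0}; idom=L0
  L6: preds {L3,L4}: {L0,L3} ∩ {L0,L2,L4} = {L0}; idom=L0
  L7: preds {L0,L6}: {L0} ∩ {L0,L6} = {L0}; idom=L0
  L9: preds {L7,L8}: {L0,L7} ∩ {L0,L6,L8} = {L0}; idom=L0

idom(L3) = L0

Answer: L0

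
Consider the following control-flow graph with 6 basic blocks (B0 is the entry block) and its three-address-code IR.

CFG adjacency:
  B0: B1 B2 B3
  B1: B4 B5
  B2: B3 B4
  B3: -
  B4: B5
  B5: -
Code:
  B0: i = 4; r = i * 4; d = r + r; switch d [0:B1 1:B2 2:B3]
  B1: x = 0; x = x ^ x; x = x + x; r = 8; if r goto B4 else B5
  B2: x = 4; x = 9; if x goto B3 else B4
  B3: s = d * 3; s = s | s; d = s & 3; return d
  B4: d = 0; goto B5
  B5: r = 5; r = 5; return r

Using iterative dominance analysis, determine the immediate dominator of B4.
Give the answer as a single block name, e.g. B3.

Answer: B0

Working:
idom tree: B1←B0 B2←B0 B3←B0 B4←B0 B5←B0
Join-block Dom:
  B3: preds {B0,B2}: {B0} ∩ {B0,B2} = {B0}; idom=B0
  B4: preds {B1,B2}: {B0,B1} ∩ {B0,B2} = {B0}; idom=B0
  B5: preds {B1,B4}: {B0,B1} ∩ {B0,B4} = {B0}; idom=B0

idom(B4) = B0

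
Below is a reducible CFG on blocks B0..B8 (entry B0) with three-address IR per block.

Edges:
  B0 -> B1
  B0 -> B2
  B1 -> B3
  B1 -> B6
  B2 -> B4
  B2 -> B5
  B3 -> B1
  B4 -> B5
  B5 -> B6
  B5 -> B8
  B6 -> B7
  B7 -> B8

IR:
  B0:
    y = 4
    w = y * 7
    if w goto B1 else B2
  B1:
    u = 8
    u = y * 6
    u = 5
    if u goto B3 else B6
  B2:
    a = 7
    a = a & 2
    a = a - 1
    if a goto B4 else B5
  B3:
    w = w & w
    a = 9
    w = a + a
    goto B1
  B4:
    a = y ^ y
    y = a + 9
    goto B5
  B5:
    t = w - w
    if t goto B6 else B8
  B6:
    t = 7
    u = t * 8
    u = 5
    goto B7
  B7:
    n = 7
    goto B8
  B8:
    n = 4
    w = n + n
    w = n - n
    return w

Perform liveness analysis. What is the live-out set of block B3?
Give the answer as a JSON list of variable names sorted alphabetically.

Answer: ["w", "y"]

Analysis:
def/use:
  B0: {w,y} / ∅
  B1: {u} / {y}
  B2: {a} / ∅
  B3: {a,w} / {w}
  B4: {a,y} / {y}
  B5: {t} / {w}
  B6: {t,u} / ∅
  B7: {n} / ∅
  B8: {n,w} / ∅

Liveness:
  B0: in=∅ out={w,y}
  B1: in={w,y} out={w,y}
  B2: in={w,y} out={w,y}
  B3: in={w,y} out={w,y}
  B4: in={w,y} out={w}
  B5: in={w} out=∅
  B6: in=∅ out=∅
  B7: in=∅ out=∅
  B8: in=∅ out=∅

live-out(B3) = ["w", "y"]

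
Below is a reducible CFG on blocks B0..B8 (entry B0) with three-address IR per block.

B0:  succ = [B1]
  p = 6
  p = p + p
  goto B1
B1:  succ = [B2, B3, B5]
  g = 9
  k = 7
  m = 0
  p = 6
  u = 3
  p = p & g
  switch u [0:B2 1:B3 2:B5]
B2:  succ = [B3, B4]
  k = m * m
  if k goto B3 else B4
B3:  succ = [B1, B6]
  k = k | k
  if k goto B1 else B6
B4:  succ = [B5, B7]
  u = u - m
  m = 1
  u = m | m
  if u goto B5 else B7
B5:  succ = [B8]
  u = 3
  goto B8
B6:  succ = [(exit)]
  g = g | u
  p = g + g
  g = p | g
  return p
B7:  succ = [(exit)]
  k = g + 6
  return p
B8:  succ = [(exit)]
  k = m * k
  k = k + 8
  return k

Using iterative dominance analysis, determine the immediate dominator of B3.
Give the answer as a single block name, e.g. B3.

idom tree: B1←B0 B2←B1 B3←B1 B4←B2 B5←B1 B6←B3 B7←B4 B8←B5
Dom at joins:
  B1: preds {B0,B3}: {B0} ∩ {B0,B1,B3} = {B0}; idom=B0
  B3: preds {B1,B2}: {B0,B1} ∩ {B0,B1,B2} = {B0,B1}; idom=B1
  B5: preds {B1,B4}: {B0,B1} ∩ {B0,B1,B2,B4} = {B0,B1}; idom=B1

idom(B3) = B1

Answer: B1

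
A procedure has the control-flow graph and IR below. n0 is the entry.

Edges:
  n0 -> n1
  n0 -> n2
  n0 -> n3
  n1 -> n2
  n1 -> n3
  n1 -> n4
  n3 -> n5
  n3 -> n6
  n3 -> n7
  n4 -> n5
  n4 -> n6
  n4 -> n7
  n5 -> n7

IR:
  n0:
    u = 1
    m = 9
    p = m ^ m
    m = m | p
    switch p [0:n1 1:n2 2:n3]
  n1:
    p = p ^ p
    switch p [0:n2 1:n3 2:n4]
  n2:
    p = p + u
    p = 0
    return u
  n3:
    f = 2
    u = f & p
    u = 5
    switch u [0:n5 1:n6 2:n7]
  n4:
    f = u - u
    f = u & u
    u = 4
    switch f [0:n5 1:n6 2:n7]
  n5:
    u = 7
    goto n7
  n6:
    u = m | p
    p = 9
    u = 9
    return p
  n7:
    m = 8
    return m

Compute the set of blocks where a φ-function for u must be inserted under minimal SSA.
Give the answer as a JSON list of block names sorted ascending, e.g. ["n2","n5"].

idom tree: n1←n0 n2←n0 n3←n0 n4←n1 n5←n0 n6←n0 n7←n0
Dom∩ at merges:
  n2: preds {n0,n1}: {n0} ∩ {n0,n1} = {n0}; idom=n0
  n3: preds {n0,n1}: {n0} ∩ {n0,n1} = {n0}; idom=n0
  n5: preds {n3,n4}: {n0,n3} ∩ {n0,n1,n4} = {n0}; idom=n0
  n6: preds {n3,n4}: {n0,n3} ∩ {n0,n1,n4} = {n0}; idom=n0
  n7: preds {n3,n4,n5}: {n0,n3} ∩ {n0,n1,n4} ∩ {n0,n5} = {n0}; idom=n0

Frontier:
  join n2 pred n0: · stop@n0
  join n2 pred n1: n1 stop@n0
  join n3 pred n0: · stop@n0
  join n3 pred n1: n1 stop@n0
  join n5 pred n3: n3 stop@n0
  join n5 pred n4: n4→n1 stop@n0
  join n6 pred n3: n3 stop@n0
  join n6 pred n4: n4→n1 stop@n0
  join n7 pred n3: n3 stop@n0
  join n7 pred n4: n4→n1 stop@n0
  join n7 pred n5: n5 stop@n0
  DF(n0)=∅
  DF(n1)={n2,n3,n5,n6,n7}
  DF(n2)=∅
  DF(n3)={n5,n6,n7}
  DF(n4)={n5,n6,n7}
  DF(n5)={n7}
  DF(n6)=∅
  DF(n7)=∅

φ for u: defs {n0,n3,n4,n5,n6}
  DF⁺ = {n5,n6,n7}

Answer: ["n5", "n6", "n7"]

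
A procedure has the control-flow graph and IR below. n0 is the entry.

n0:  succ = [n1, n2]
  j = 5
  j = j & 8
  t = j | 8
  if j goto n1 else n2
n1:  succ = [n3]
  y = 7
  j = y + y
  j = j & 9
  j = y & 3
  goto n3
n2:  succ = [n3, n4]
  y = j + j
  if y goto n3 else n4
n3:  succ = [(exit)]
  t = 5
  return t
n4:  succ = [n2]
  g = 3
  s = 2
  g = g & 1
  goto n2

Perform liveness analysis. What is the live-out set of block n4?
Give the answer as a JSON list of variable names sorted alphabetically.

Block summaries:
  n0: {j,t} / ∅
  n1: {j,y} / ∅
  n2: {y} / {j}
  n3: {t} / ∅
  n4: {g,s} / ∅

Backward fixpoint:
  n0 li=∅ lo={j}
  n1 li=∅ lo=∅
  n2 li={j} lo={j}
  n3 li=∅ lo=∅
  n4 li={j} lo={j}

live-out(n4) = ["j"]

Answer: ["j"]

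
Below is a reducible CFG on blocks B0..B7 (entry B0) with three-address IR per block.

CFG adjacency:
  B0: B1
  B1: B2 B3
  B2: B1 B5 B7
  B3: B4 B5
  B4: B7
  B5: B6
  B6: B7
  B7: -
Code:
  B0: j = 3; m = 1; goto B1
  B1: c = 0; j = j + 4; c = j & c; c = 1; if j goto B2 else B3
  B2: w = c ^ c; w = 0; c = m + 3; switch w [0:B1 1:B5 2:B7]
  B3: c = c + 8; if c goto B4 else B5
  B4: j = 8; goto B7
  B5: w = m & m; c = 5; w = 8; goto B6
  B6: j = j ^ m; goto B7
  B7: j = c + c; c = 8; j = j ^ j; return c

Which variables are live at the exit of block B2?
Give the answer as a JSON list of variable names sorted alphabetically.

Block summaries:
  B0 def {j,m} use ∅
  B1 def {c,j} use {j}
  B2 def {c,w} use {c,m}
  B3 def {c} use {c}
  B4 def {j} use ∅
  B5 def {c,w} use {m}
  B6 def {j} use {j,m}
  B7 def {c,j} use {c}

Liveness:
  B0: in=∅ out={j,m}
  B1: in={j,m} out={c,j,m}
  B2: in={c,j,m} out={c,j,m}
  B3: in={c,j,m} out={c,j,m}
  B4: in={c} out={c}
  B5: in={j,m} out={c,j,m}
  B6: in={c,j,m} out={c}
  B7: in={c} out=∅

live-out(B2) = ["c", "j", "m"]

Answer: ["c", "j", "m"]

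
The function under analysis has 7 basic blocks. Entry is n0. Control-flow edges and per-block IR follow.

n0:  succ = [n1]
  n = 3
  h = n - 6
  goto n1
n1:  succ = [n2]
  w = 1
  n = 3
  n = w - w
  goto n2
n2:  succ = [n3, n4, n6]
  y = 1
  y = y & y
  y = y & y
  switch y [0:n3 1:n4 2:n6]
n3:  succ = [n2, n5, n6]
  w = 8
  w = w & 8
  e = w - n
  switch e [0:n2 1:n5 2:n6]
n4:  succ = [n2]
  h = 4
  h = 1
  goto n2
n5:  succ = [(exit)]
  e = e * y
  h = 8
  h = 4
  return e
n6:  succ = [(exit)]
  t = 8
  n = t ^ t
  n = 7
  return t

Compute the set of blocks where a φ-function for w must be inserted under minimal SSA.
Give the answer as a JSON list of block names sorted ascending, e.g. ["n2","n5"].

idom tree: n1←n0 n2←n1 n3←n2 n4←n2 n5←n3 n6←n2
Join-block Dom:
  n2: preds {n1,n3,n4}: {n0,n1} ∩ {n0,n1,n2,n3} ∩ {n0,n1,n2,n4} = {n0,n1}; idom=n1
  n6: preds {n2,n3}: {n0,n1,n2} ∩ {n0,n1,n2,n3} = {n0,n1,n2}; idom=n2

DF walk-up:
  n2←n1: walk · to n1
  n2←n3: walk n3→n2 to n1
  n2←n4: walk n4→n2 to n1
  n6←n2: walk · to n2
  n6←n3: walk n3 to n2
  n0 → ∅
  n1 → ∅
  n2 → {n2}
  n3 → {n2,n6}
  n4 → {n2}
  n5 → ∅
  n6 → ∅

φ for w: defs {n1,n3}
  DF⁺ = {n2,n6}

Answer: ["n2", "n6"]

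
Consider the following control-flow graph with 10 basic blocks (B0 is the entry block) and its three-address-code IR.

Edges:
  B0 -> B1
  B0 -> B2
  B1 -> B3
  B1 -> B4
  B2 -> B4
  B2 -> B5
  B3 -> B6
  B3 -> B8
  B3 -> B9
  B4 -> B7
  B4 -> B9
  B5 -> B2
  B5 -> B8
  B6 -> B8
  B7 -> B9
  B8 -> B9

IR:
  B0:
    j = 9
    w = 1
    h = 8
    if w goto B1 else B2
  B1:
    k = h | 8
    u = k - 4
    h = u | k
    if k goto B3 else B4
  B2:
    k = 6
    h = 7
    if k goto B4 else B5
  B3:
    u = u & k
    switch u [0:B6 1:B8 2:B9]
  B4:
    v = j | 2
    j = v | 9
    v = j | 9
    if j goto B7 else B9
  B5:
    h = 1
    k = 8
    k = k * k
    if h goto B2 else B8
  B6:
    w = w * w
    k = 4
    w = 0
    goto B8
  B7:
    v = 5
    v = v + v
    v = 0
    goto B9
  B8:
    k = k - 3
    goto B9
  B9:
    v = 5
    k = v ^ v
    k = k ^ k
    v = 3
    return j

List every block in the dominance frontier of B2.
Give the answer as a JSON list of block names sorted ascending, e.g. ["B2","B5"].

idom tree: B1←B0 B2←B0 B3←B1 B4←B0 B5←B2 B6←B3 B7←B4 B8←B0 B9←B0
Dom at joins:
  B2: preds {B0,B5}: {B0} ∩ {B0,B2,B5} = {B0}; idom=B0
  B4: preds {B1,B2}: {B0,B1} ∩ {B0,B2} = {B0}; idom=B0
  B8: preds {B3,B5,B6}: {B0,B1,B3} ∩ {B0,B2,B5} ∩ {B0,B1,B3,B6} = {B0}; idom=B0
  B9: preds {B3,B4,B7,B8}: {B0,B1,B3} ∩ {B0,B4} ∩ {B0,B4,B7} ∩ {B0,B8} = {B0}; idom=B0

DF derivation:
  join B2 pred B0: · stop@B0
  join B2 pred B5: B5→B2 stop@B0
  join B4 pred B1: B1 stop@B0
  join B4 pred B2: B2 stop@B0
  join B8 pred B3: B3→B1 stop@B0
  join B8 pred B5: B5→B2 stop@B0
  join B8 pred B6: B6→B3→B1 stop@B0
  join B9 pred B3: B3→B1 stop@B0
  join B9 pred B4: B4 stop@B0
  join B9 pred B7: B7→B4 stop@B0
  join B9 pred B8: B8 stop@B0
  B0 → ∅
  B1 → {B4,B8,B9}
  B2 → {B2,B4,B8}
  B3 → {B8,B9}
  B4 → {B9}
  B5 → {B2,B8}
  B6 → {B8}
  B7 → {B9}
  B8 → {B9}
  B9 → ∅

DF(B2) = ["B2", "B4", "B8"]

Answer: ["B2", "B4", "B8"]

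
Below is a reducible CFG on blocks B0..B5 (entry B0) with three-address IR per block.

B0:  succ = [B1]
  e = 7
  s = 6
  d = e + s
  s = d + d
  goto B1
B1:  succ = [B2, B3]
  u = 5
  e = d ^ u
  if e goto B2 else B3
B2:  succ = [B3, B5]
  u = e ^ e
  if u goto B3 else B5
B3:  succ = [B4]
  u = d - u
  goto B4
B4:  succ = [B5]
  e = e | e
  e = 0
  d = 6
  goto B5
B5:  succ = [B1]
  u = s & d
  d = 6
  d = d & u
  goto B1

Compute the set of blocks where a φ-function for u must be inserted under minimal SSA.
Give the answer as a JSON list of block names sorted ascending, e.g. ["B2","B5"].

idom tree: B1←B0 B2←B1 B3←B1 B4←B3 B5←B1
Join-block Dom:
  B1: preds {B0,B5}: {B0} ∩ {B0,B1,B5} = {B0}; idom=B0
  B3: preds {B1,B2}: {B0,B1} ∩ {B0,B1,B2} = {B0,B1}; idom=B1
  B5: preds {B2,B4}: {B0,B1,B2} ∩ {B0,B1,B3,B4} = {B0,B1}; idom=B1

Frontier:
  B1←B0: walk · to B0
  B1←B5: walk B5→B1 to B0
  B3←B1: walk · to B1
  B3←B2: walk B2 to B1
  B5←B2: walk B2 to B1
  B5←B4: walk B4→B3 to B1
  DF(B0)=∅
  DF(B1)={B1}
  DF(B2)={B3,B5}
  DF(B3)={B5}
  DF(B4)={B5}
  DF(B5)={B1}

φ for u: defs {B1,B2,B3,B5}
  DF⁺ = {B1,B3,B5}

Answer: ["B1", "B3", "B5"]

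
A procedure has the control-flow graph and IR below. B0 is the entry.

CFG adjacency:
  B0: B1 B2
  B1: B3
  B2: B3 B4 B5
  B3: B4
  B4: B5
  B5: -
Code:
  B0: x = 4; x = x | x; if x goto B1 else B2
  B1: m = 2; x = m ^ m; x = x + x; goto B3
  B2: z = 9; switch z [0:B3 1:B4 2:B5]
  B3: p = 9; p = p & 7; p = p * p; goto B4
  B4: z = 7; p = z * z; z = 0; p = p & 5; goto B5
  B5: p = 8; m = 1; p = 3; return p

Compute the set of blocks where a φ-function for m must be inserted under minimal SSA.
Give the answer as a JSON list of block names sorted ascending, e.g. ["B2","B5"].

Answer: ["B3", "B4", "B5"]

Analysis:
idom tree: B1←B0 B2←B0 B3←B0 B4←B0 B5←B0
Join-block Dom:
  B3: preds {B1,B2}: {B0,B1} ∩ {B0,B2} = {B0}; idom=B0
  B4: preds {B2,B3}: {B0,B2} ∩ {B0,B3} = {B0}; idom=B0
  B5: preds {B2,B4}: {B0,B2} ∩ {B0,B4} = {B0}; idom=B0

Frontier:
  join B3 pred B1: B1 stop@B0
  join B3 pred B2: B2 stop@B0
  join B4 pred B2: B2 stop@B0
  join B4 pred B3: B3 stop@B0
  join B5 pred B2: B2 stop@B0
  join B5 pred B4: B4 stop@B0
  DF(B0)=∅
  DF(B1)={B3}
  DF(B2)={B3,B4,B5}
  DF(B3)={B4}
  DF(B4)={B5}
  DF(B5)=∅

φ for m: defs {B1,B5}
  DF⁺ = {B3,B4,B5}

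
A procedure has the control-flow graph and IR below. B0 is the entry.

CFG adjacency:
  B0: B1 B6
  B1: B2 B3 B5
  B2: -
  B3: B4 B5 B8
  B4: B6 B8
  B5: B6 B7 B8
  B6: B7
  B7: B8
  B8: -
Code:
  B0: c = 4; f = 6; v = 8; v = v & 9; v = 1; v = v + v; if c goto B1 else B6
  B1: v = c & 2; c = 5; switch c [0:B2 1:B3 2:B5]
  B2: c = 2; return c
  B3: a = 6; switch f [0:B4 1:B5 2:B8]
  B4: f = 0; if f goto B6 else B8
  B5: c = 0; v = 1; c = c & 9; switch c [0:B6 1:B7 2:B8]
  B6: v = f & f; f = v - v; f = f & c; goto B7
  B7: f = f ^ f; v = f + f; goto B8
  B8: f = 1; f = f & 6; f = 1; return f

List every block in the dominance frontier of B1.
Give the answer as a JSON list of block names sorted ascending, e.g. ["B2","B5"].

idom tree: B1←B0 B2←B1 B3←B1 B4←B3 B5←B1 B6←B0 B7←B0 B8←B0
Dom at joins:
  B5: preds {B1,B3}: {B0,B1} ∩ {B0,B1,B3} = {B0,B1}; idom=B1
  B6: preds {B0,B4,B5}: {B0} ∩ {B0,B1,B3,B4} ∩ {B0,B1,B5} = {B0}; idom=B0
  B7: preds {B5,B6}: {B0,B1,B5} ∩ {B0,B6} = {B0}; idom=B0
  B8: preds {B3,B4,B5,B7}: {B0,B1,B3} ∩ {B0,B1,B3,B4} ∩ {B0,B1,B5} ∩ {B0,B7} = {B0}; idom=B0

Frontier:
  join B5 pred B1: · stop@B1
  join B5 pred B3: B3 stop@B1
  join B6 pred B0: · stop@B0
  join B6 pred B4: B4→B3→B1 stop@B0
  join B6 pred B5: B5→B1 stop@B0
  join B7 pred B5: B5→B1 stop@B0
  join B7 pred B6: B6 stop@B0
  join B8 pred B3: B3→B1 stop@B0
  join B8 pred B4: B4→B3→B1 stop@B0
  join B8 pred B5: B5→B1 stop@B0
  join B8 pred B7: B7 stop@B0
  B0 → ∅
  B1 → {B6,B7,B8}
  B2 → ∅
  B3 → {B5,B6,B8}
  B4 → {B6,B8}
  B5 → {B6,B7,B8}
  B6 → {B7}
  B7 → {B8}
  B8 → ∅

DF(B1) = ["B6", "B7", "B8"]

Answer: ["B6", "B7", "B8"]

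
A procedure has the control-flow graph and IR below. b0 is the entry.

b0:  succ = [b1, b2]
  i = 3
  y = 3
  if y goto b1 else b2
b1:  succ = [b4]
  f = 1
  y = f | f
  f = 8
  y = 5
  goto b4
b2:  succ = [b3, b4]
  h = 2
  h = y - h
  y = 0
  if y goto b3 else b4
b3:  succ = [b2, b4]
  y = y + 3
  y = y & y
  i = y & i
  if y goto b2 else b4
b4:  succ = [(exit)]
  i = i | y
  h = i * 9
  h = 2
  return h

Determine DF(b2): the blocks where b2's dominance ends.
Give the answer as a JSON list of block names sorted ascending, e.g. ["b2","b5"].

idom tree: b1←b0 b2←b0 b3←b2 b4←b0
Dom at joins:
  b2: preds {b0,b3}: {b0} ∩ {b0,b2,b3} = {b0}; idom=b0
  b4: preds {b1,b2,b3}: {b0,b1} ∩ {b0,b2} ∩ {b0,b2,b3} = {b0}; idom=b0

Frontier:
  b2←b0: walk · to b0
  b2←b3: walk b3→b2 to b0
  b4←b1: walk b1 to b0
  b4←b2: walk b2 to b0
  b4←b3: walk b3→b2 to b0
  b0 → ∅
  b1 → {b4}
  b2 → {b2,b4}
  b3 → {b2,b4}
  b4 → ∅

DF(b2) = ["b2", "b4"]

Answer: ["b2", "b4"]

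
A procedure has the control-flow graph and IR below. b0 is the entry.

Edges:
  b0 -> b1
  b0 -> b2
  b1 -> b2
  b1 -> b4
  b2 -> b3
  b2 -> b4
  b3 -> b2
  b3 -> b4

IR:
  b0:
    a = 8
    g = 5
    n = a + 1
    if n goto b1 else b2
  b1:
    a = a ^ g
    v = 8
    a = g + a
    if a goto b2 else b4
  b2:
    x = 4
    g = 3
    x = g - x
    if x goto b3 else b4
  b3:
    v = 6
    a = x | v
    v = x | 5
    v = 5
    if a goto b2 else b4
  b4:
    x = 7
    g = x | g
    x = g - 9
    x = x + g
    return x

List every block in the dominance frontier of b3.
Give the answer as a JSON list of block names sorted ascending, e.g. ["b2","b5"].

Answer: ["b2", "b4"]

Derivation:
idom tree: b1←b0 b2←b0 b3←b2 b4←b0
Dom at joins:
  b2: preds {b0,b1,b3}: {b0} ∩ {b0,b1} ∩ {b0,b2,b3} = {b0}; idom=b0
  b4: preds {b1,b2,b3}: {b0,b1} ∩ {b0,b2} ∩ {b0,b2,b3} = {b0}; idom=b0

Frontier:
  join b2 pred b0: · stop@b0
  join b2 pred b1: b1 stop@b0
  join b2 pred b3: b3→b2 stop@b0
  join b4 pred b1: b1 stop@b0
  join b4 pred b2: b2 stop@b0
  join b4 pred b3: b3→b2 stop@b0
  b0 → ∅
  b1 → {b2,b4}
  b2 → {b2,b4}
  b3 → {b2,b4}
  b4 → ∅

DF(b3) = ["b2", "b4"]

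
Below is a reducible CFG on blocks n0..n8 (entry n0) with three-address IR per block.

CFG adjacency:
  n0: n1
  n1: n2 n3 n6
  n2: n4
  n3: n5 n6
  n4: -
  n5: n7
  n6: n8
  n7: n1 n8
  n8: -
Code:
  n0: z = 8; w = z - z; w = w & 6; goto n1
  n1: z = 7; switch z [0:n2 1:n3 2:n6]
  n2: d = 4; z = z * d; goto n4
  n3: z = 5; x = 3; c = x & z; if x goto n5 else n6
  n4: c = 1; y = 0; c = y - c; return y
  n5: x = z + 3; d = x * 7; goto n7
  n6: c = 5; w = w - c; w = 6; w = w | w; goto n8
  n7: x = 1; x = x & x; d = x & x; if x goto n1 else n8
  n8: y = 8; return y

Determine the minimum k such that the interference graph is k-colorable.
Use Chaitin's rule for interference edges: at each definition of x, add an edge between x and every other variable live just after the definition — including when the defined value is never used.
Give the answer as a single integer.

Answer: 4

Analysis:
Block summaries:
  n0: {w,z} / ∅
  n1: {z} / ∅
  n2: {d,z} / {z}
  n3: {c,x,z} / ∅
  n4: {c,y} / ∅
  n5: {d,x} / {z}
  n6: {c,w} / {w}
  n7: {d,x} / ∅
  n8: {y} / ∅

Liveness:
  n0 li=∅ lo={w}
  n1 li={w} lo={w,z}
  n2 li={z} lo=∅
  n3 li={w} lo={w,z}
  n4 li=∅ lo=∅
  n5 li={w,z} lo={w}
  n6 li={w} lo=∅
  n7 li={w} lo={w}
  n8 li=∅ lo=∅

Conflict graph:
  c — {w,x,y,z}
  d — {w,x,z}
  w — {c,d,x,z}
  x — {c,d,w,z}
  y — {c}
  z — {c,d,w,x}

Colouring:
  {c,w,x,z} pairwise interfere (4-clique) ⇒ χ ≥ 4
  4-colouring: c0={c,d}  c1={w,y}  c2={x}  c3={z}
  χ = 4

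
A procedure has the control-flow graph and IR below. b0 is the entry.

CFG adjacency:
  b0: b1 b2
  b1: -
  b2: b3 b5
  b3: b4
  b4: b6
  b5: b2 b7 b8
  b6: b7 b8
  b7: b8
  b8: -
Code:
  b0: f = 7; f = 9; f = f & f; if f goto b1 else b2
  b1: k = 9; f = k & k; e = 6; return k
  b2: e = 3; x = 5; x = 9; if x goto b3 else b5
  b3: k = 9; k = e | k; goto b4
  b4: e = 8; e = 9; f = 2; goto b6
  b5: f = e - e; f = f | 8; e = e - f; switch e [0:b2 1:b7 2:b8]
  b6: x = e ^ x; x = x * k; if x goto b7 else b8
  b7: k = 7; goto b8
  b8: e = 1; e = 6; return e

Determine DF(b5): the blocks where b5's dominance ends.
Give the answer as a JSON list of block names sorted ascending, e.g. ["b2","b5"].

idom tree: b1←b0 b2←b0 b3←b2 b4←b3 b5←b2 b6←b4 b7←b2 b8←b2
Join-block Dom:
  b2: preds {b0,b5}: {b0} ∩ {b0,b2,b5} = {b0}; idom=b0
  b7: preds {b5,b6}: {b0,b2,b5} ∩ {b0,b2,b3,b4,b6} = {b0,b2}; idom=b2
  b8: preds {b5,b6,b7}: {b0,b2,b5} ∩ {b0,b2,b3,b4,b6} ∩ {b0,b2,b7} = {b0,b2}; idom=b2

DF derivation:
  join b2 pred b0: · stop@b0
  join b2 pred b5: b5→b2 stop@b0
  join b7 pred b5: b5 stop@b2
  join b7 pred b6: b6→b4→b3 stop@b2
  join b8 pred b5: b5 stop@b2
  join b8 pred b6: b6→b4→b3 stop@b2
  join b8 pred b7: b7 stop@b2
  DF(b0)=∅
  DF(b1)=∅
  DF(b2)={b2}
  DF(b3)={b7,b8}
  DF(b4)={b7,b8}
  DF(b5)={b2,b7,b8}
  DF(b6)={b7,b8}
  DF(b7)={b8}
  DF(b8)=∅

DF(b5) = ["b2", "b7", "b8"]

Answer: ["b2", "b7", "b8"]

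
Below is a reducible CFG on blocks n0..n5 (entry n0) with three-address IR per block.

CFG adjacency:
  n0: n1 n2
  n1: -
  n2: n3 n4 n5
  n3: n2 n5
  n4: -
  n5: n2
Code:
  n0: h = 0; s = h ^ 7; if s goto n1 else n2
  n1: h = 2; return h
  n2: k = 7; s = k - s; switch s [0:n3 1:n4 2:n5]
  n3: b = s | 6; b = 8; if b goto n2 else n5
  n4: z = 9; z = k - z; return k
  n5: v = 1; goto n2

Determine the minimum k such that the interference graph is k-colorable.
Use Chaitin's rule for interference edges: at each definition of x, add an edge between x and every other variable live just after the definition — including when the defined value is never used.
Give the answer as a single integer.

Block summaries:
  n0 def {h,s} use ∅
  n1 def {h} use ∅
  n2 def {k,s} use {s}
  n3 def {b} use {s}
  n4 def {z} use {k}
  n5 def {v} use ∅

Liveness:
  n0 li=∅ lo={s}
  n1 li=∅ lo=∅
  n2 li={s} lo={k,s}
  n3 li={s} lo={s}
  n4 li={k} lo=∅
  n5 li={s} lo={s}

Interfere edges:
  b↔{s}
  h↔∅
  k↔{s,z}
  s↔{b,k,v}
  v↔{s}
  z↔{k}

Registers:
  lower bound: {b,s} mutually conflict ⇒ χ ≥ 2
  assign b→r1 h→r0 k→r1 s→r0 v→r1 z→r0 — no edge inside a register ⇒ χ ≤ 2
  χ = 2

Answer: 2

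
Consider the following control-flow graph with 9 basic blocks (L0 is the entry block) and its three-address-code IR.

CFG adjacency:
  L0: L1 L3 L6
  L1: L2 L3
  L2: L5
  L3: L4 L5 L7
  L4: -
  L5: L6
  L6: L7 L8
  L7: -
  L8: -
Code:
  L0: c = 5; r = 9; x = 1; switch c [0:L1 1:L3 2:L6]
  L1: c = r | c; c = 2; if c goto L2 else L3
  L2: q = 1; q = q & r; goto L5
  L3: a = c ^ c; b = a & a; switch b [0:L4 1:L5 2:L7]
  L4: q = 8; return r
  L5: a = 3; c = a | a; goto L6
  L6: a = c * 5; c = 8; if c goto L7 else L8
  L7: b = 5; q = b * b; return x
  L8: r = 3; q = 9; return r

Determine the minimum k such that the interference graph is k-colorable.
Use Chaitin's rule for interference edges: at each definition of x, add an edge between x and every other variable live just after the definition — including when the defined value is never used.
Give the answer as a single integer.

def/use:
  L0 def {c,r,x} use ∅
  L1 def {c} use {c,r}
  L2 def {q} use {r}
  L3 def {a,b} use {c}
  L4 def {q} use {r}
  L5 def {a,c} use ∅
  L6 def {a,c} use {c}
  L7 def {b,q} use {x}
  L8 def {q,r} use ∅

Live sets:
  L0: in=∅ out={c,r,x}
  L1: in={c,r,x} out={c,r,x}
  L2: in={r,x} out={x}
  L3: in={c,r,x} out={r,x}
  L4: in={r} out=∅
  L5: in={x} out={c,x}
  L6: in={c,x} out={x}
  L7: in={x} out=∅
  L8: in=∅ out=∅

Interfere edges:
  a: {r,x}
  b: {r,x}
  c: {r,x}
  q: {r,x}
  r: {a,b,c,q,x}
  x: {a,b,c,q,r}

Chromatic number:
  {a,r,x} pairwise interfere (3-clique) ⇒ χ ≥ 3
  3-colouring: R0={r}  R1={x}  R2={a,b,c,q}
  χ = 3

Answer: 3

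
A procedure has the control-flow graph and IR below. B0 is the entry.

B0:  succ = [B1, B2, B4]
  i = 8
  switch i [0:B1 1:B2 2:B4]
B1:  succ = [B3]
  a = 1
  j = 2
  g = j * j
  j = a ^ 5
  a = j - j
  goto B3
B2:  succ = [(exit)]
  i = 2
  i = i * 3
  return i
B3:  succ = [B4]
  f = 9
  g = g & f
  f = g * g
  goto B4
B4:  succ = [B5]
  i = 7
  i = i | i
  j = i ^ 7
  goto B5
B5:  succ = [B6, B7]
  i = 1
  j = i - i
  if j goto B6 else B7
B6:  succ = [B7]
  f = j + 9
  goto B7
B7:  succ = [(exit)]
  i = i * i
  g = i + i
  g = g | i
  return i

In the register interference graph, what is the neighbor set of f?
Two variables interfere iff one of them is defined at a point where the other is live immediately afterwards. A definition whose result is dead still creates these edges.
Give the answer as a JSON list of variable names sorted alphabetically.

Answer: ["g", "i"]

Analysis:
Block summaries:
  B0: {i} / ∅
  B1: {a,g,j} / ∅
  B2: {i} / ∅
  B3: {f,g} / {g}
  B4: {i,j} / ∅
  B5: {i,j} / ∅
  B6: {f} / {j}
  B7: {g,i} / {i}

Live sets:
  live B0: ∅→∅
  live B1: ∅→{g}
  live B2: ∅→∅
  live B3: {g}→∅
  live B4: ∅→∅
  live B5: ∅→{i,j}
  live B6: {i,j}→{i}
  live B7: {i}→∅

Interference:
  a — {g,j}
  f — {g,i}
  g — {a,f,i,j}
  i — {f,g,j}
  j — {a,g,i}

N(f) = ["g", "i"]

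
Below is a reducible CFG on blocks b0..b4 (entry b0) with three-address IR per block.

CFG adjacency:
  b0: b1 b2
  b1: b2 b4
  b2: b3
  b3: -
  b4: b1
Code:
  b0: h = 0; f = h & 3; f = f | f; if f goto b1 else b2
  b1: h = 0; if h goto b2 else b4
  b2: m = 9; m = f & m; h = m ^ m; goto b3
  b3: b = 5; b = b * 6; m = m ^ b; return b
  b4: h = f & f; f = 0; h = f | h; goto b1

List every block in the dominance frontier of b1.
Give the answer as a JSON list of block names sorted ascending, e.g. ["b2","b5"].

Answer: ["b1", "b2"]

Analysis:
idom tree: b1←b0 b2←b0 b3←b2 b4←b1
Dom at joins:
  b1: preds {b0,b4}: {b0} ∩ {b0,b1,b4} = {b0}; idom=b0
  b2: preds {b0,b1}: {b0} ∩ {b0,b1} = {b0}; idom=b0

DF walk-up:
  b1←b0: walk · to b0
  b1←b4: walk b4→b1 to b0
  b2←b0: walk · to b0
  b2←b1: walk b1 to b0
  b0: DF=∅
  b1: DF={b1,b2}
  b2: DF=∅
  b3: DF=∅
  b4: DF={b1}

DF(b1) = ["b1", "b2"]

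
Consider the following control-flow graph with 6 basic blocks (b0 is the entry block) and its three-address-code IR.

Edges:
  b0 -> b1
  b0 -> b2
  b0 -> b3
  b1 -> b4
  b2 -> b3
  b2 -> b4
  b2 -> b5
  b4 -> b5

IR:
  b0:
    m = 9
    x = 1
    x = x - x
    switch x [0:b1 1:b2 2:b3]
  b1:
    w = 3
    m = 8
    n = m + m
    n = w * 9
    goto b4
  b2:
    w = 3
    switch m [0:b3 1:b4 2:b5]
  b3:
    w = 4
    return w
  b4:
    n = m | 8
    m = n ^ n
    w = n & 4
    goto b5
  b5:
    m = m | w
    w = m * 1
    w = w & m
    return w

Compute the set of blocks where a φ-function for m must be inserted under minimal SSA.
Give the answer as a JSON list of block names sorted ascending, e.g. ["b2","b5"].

idom tree: b1←b0 b2←b0 b3←b0 b4←b0 b5←b0
Dom at joins:
  b3: preds {b0,b2}: {b0} ∩ {b0,b2} = {b0}; idom=b0
  b4: preds {b1,b2}: {b0,b1} ∩ {b0,b2} = {b0}; idom=b0
  b5: preds {b2,b4}: {b0,b2} ∩ {b0,b4} = {b0}; idom=b0

DF derivation:
  b3←b0: walk · to b0
  b3←b2: walk b2 to b0
  b4←b1: walk b1 to b0
  b4←b2: walk b2 to b0
  b5←b2: walk b2 to b0
  b5←b4: walk b4 to b0
  b0 → ∅
  b1 → {b4}
  b2 → {b3,b4,b5}
  b3 → ∅
  b4 → {b5}
  b5 → ∅

φ for m: defs {b0,b1,b4,b5}
  DF⁺ = {b4,b5}

Answer: ["b4", "b5"]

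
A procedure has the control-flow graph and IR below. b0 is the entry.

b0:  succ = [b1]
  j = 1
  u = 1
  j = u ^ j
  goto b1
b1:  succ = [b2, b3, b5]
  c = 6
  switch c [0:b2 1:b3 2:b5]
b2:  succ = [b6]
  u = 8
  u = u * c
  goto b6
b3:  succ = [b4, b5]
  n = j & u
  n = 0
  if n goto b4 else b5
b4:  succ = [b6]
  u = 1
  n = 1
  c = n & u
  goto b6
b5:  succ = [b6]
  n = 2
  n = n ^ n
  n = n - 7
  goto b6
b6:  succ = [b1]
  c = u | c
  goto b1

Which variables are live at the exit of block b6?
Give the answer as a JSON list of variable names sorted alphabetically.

def/use:
  b0: {j,u} / ∅
  b1: {c} / ∅
  b2: {u} / {c}
  b3: {n} / {j,u}
  b4: {c,n,u} / ∅
  b5: {n} / ∅
  b6: {c} / {c,u}

Backward fixpoint:
  live b0: ∅→{j,u}
  live b1: {j,u}→{c,j,u}
  live b2: {c,j}→{c,j,u}
  live b3: {c,j,u}→{c,j,u}
  live b4: {j}→{c,j,u}
  live b5: {c,j,u}→{c,j,u}
  live b6: {c,j,u}→{j,u}

live-out(b6) = ["j", "u"]

Answer: ["j", "u"]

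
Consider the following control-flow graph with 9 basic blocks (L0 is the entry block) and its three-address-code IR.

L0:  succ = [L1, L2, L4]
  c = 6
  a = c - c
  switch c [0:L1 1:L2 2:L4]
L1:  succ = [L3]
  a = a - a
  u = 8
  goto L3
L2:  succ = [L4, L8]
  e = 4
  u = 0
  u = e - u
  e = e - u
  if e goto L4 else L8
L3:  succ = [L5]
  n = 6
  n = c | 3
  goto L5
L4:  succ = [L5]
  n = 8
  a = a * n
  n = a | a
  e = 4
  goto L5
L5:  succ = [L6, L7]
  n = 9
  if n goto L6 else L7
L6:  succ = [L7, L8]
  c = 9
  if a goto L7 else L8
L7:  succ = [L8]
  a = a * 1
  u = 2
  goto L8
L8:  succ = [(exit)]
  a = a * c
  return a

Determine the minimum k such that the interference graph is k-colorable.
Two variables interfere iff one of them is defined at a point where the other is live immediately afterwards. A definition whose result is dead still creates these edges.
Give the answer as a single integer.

Answer: 4

Derivation:
Per-block:
  L0 def {a,c} use ∅
  L1 def {a,u} use {a}
  L2 def {e,u} use ∅
  L3 def {n} use {c}
  L4 def {a,e,n} use {a}
  L5 def {n} use ∅
  L6 def {c} use {a}
  L7 def {a,u} use {a}
  L8 def {a} use {a,c}

Liveness:
  L0 li=∅ lo={a,c}
  L1 li={a,c} lo={a,c}
  L2 li={a,c} lo={a,c}
  L3 li={a,c} lo={a,c}
  L4 li={a,c} lo={a,c}
  L5 li={a,c} lo={a,c}
  L6 li={a} lo={a,c}
  L7 li={a,c} lo={a,c}
  L8 li={a,c} lo=∅

Conflict graph:
  a: {c,e,n,u}
  c: {a,e,n,u}
  e: {a,c,u}
  n: {a,c}
  u: {a,c,e}

Colouring:
  {a,c,e,u} pairwise interfere (4-clique) ⇒ χ ≥ 4
  4-colouring: R0={a}  R1={c}  R2={e,n}  R3={u}
  χ = 4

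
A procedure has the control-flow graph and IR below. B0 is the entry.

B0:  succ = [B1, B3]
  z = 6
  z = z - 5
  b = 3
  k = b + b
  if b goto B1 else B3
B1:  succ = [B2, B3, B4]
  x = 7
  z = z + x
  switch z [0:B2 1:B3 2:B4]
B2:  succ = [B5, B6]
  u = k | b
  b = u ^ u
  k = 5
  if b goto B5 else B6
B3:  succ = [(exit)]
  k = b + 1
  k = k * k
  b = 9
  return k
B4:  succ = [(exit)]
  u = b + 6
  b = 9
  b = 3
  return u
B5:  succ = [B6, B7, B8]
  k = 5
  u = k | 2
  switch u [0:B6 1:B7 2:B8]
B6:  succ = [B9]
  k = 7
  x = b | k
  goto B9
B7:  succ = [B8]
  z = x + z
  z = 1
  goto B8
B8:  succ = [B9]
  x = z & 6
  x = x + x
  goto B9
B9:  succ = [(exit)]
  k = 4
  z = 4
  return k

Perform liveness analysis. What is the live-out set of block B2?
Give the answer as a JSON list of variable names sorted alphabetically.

Answer: ["b", "x", "z"]

Working:
Block summaries:
  B0: def={b,k,z} ue=∅
  B1: def={x,z} ue={z}
  B2: def={b,k,u} ue={b,k}
  B3: def={b,k} ue={b}
  B4: def={b,u} ue={b}
  B5: def={k,u} ue=∅
  B6: def={k,x} ue={b}
  B7: def={z} ue={x,z}
  B8: def={x} ue={z}
  B9: def={k,z} ue=∅

Backward fixpoint:
  B0: in=∅ out={b,k,z}
  B1: in={b,k,z} out={b,k,x,z}
  B2: in={b,k,x,z} out={b,x,z}
  B3: in={b} out=∅
  B4: in={b} out=∅
  B5: in={b,x,z} out={b,x,z}
  B6: in={b} out=∅
  B7: in={x,z} out={z}
  B8: in={z} out=∅
  B9: in=∅ out=∅

live-out(B2) = ["b", "x", "z"]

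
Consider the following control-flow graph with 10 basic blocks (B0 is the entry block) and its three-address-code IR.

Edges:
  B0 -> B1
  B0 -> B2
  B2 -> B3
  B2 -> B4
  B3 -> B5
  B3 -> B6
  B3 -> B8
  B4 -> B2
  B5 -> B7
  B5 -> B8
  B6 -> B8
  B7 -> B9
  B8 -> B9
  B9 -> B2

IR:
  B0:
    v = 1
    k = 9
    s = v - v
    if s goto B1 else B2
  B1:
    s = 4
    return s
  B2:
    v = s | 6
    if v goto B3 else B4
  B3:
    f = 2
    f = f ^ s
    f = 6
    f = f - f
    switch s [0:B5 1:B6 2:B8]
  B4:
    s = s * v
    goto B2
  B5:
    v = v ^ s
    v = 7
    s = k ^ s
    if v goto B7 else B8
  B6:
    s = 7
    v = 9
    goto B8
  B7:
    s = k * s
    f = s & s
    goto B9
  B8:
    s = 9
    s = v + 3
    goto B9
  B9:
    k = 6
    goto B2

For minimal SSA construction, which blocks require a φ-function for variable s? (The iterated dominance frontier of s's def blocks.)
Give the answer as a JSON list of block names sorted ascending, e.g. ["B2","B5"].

idom tree: B1←B0 B2←B0 B3←B2 B4←B2 B5←B3 B6←B3 B7←B5 B8←B3 B9←B3
Join-block Dom:
  B2: preds {B0,B4,B9}: {B0} ∩ {B0,B2,B4} ∩ {B0,B2,B3,B9} = {B0}; idom=B0
  B8: preds {B3,B5,B6}: {B0,B2,B3} ∩ {B0,B2,B3,B5} ∩ {B0,B2,B3,B6} = {B0,B2,B3}; idom=B3
  B9: preds {B7,B8}: {B0,B2,B3,B5,B7} ∩ {B0,B2,B3,B8} = {B0,B2,B3}; idom=B3

DF derivation:
  join B2 pred B0: · stop@B0
  join B2 pred B4: B4→B2 stop@B0
  join B2 pred B9: B9→B3→B2 stop@B0
  join B8 pred B3: · stop@B3
  join B8 pred B5: B5 stop@B3
  join B8 pred B6: B6 stop@B3
  join B9 pred B7: B7→B5 stop@B3
  join B9 pred B8: B8 stop@B3
  B0 → ∅
  B1 → ∅
  B2 → {B2}
  B3 → {B2}
  B4 → {B2}
  B5 → {B8,B9}
  B6 → {B8}
  B7 → {B9}
  B8 → {B9}
  B9 → {B2}

φ for s: defs {B0,B1,B4,B5,B6,B7,B8}
  DF⁺ = {B2,B8,B9}

Answer: ["B2", "B8", "B9"]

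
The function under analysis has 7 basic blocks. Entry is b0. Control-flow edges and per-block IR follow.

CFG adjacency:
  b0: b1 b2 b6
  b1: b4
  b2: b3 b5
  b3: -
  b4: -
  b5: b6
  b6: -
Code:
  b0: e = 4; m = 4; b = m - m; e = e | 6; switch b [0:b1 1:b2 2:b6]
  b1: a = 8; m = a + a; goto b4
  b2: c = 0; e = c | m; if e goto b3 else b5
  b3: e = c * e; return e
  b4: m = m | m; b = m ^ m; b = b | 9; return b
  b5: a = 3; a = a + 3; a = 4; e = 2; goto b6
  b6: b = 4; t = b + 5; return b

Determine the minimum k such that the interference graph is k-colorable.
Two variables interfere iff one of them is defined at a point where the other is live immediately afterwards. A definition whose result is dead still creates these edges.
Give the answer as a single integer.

Answer: 3

Analysis:
Block summaries:
  b0 def {b,e,m} use ∅
  b1 def {a,m} use ∅
  b2 def {c,e} use {m}
  b3 def {e} use {c,e}
  b4 def {b,m} use {m}
  b5 def {a,e} use ∅
  b6 def {b,t} use ∅

Liveness:
  b0: in=∅ out={m}
  b1: in=∅ out={m}
  b2: in={m} out={c,e}
  b3: in={c,e} out=∅
  b4: in={m} out=∅
  b5: in=∅ out=∅
  b6: in=∅ out=∅

Interference:
  a — ∅
  b — {e,m,t}
  c — {e,m}
  e — {b,c,m}
  m — {b,c,e}
  t — {b}

Registers:
  {b,e,m} pairwise interfere (3-clique) ⇒ χ ≥ 3
  3-colouring: c0={a,b,c}  c1={e,t}  c2={m}
  χ = 3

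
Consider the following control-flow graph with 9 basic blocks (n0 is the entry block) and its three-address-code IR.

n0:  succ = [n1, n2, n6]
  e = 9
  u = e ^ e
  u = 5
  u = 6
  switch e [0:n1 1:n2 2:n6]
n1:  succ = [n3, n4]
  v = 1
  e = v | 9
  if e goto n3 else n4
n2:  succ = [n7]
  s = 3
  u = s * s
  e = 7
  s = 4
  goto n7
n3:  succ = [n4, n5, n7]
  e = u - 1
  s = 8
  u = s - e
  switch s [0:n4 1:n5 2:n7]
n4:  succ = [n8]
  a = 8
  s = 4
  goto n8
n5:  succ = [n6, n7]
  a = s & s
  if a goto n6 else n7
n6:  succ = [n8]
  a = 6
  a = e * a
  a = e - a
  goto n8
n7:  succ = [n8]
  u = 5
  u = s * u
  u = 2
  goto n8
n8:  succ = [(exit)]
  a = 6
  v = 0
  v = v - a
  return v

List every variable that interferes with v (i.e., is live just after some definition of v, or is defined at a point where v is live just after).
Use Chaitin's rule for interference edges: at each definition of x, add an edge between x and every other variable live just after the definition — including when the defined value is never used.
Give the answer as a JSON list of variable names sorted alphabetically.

Answer: ["a", "u"]

Derivation:
Block summaries:
  n0: def={e,u} ue=∅
  n1: def={e,v} ue=∅
  n2: def={e,s,u} ue=∅
  n3: def={e,s,u} ue={u}
  n4: def={a,s} ue=∅
  n5: def={a} ue={s}
  n6: def={a} ue={e}
  n7: def={u} ue={s}
  n8: def={a,v} ue=∅

Backward fixpoint:
  live n0: ∅→{e,u}
  live n1: {u}→{u}
  live n2: ∅→{s}
  live n3: {u}→{e,s}
  live n4: ∅→∅
  live n5: {e,s}→{e,s}
  live n6: {e}→∅
  live n7: {s}→∅
  live n8: ∅→∅

Interference:
  a — {e,s,v}
  e — {a,s,u}
  s — {a,e,u}
  u — {e,s,v}
  v — {a,u}

N(v) = ["a", "u"]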